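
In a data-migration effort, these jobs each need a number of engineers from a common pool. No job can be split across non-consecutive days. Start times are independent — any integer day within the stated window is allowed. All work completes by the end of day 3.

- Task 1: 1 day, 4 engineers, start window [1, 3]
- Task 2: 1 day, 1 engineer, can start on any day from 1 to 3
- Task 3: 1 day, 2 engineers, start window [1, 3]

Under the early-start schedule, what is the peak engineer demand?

Early-start schedule: Task 1@1, Task 2@1, Task 3@1.
Load per day: day 1: 7, day 2: 0, day 3: 0.
Peak is 7.

7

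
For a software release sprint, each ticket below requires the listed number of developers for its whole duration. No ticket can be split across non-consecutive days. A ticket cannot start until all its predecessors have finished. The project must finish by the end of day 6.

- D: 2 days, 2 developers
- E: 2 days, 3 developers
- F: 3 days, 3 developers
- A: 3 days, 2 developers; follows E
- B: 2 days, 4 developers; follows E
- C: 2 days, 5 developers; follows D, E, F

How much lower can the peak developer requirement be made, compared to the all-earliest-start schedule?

Early-start peak: d1:8  d2:8  d3:9  d4:11  d5:7  d6:0 ⇒ 11.
Leveled (D@1, E@1, F@1, A@4, B@3, C@5): d1:8  d2:8  d3:7  d4:6  d5:7  d6:7 ⇒ 8.
Reduction 11 − 8 = 3.

3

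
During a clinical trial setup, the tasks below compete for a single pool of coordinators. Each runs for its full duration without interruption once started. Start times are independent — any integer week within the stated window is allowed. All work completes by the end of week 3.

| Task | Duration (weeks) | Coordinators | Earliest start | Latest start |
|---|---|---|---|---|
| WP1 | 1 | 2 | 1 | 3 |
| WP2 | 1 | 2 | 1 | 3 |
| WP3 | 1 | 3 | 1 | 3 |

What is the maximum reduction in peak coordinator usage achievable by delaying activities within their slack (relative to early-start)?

Early-start peak: w1:7  w2:0  w3:0 ⇒ 7.
Leveled (WP1@1, WP2@2, WP3@3): w1:2  w2:2  w3:3 ⇒ 3.
Reduction 7 − 3 = 4.

4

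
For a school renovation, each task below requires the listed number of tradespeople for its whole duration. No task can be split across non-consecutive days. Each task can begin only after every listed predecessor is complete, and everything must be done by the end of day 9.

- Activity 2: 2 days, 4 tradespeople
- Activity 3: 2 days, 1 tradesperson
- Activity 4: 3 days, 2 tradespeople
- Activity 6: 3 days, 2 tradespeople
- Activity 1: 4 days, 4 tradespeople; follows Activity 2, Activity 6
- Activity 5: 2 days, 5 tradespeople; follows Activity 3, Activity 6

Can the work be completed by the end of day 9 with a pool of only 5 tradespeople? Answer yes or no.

no

Total tradesperson-days = 48; over 9 days the average is 48/9 > 5, so some day must exceed 5.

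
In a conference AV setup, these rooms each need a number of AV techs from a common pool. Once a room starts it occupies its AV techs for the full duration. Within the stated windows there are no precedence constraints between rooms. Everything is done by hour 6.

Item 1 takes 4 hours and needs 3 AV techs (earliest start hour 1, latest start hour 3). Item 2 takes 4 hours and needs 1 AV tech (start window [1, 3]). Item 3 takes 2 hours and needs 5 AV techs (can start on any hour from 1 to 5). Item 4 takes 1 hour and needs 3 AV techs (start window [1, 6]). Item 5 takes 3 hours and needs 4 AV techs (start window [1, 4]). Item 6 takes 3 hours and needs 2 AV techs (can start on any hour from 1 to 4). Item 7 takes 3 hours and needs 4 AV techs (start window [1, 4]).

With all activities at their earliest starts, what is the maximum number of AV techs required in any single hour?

Early-start schedule: Item 1@1, Item 2@1, Item 3@1, Item 4@1, Item 5@1, Item 6@1, Item 7@1.
Load per hour: hour 1: 22, hour 2: 19, hour 3: 14, hour 4: 4, hour 5: 0, hour 6: 0.
Peak is 22.

22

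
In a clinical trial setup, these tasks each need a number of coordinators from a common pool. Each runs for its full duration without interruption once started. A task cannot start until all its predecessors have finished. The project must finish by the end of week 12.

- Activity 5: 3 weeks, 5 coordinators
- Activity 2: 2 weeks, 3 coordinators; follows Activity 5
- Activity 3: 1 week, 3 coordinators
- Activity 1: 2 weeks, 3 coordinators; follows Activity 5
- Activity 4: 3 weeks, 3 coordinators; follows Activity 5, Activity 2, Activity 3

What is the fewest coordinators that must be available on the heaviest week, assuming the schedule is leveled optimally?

5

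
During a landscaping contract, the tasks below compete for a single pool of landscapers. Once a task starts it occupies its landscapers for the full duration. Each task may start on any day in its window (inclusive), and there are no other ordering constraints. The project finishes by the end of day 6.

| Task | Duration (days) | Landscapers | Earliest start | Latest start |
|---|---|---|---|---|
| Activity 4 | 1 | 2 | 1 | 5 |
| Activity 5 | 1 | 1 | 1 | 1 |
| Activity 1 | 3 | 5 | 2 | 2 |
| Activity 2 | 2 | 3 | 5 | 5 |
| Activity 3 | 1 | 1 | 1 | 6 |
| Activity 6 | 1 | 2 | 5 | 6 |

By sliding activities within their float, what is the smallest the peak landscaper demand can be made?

Schedule Activity 4@1, Activity 5@1, Activity 1@2, Activity 2@5, Activity 3@1, Activity 6@5: d1:4  d2:5  d3:5  d4:5  d5:5  d6:3 — peak 5.
Total landscaper-days = 27 over 6 days ⇒ peak ≥ ⌈27/6⌉ = 5, so 5 is optimal.

5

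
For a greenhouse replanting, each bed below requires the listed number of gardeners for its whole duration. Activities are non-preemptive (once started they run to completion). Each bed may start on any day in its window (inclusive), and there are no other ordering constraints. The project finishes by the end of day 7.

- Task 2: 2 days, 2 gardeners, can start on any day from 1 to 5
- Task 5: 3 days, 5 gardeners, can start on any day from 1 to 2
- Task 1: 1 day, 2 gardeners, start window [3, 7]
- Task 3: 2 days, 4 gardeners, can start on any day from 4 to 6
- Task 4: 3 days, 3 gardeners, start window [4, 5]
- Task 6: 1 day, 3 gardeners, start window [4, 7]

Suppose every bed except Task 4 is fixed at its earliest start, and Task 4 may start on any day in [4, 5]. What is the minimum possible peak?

Task 4@4: d1:7  d2:7  d3:7  d4:10  d5:7  d6:3  d7:0 → peak 10
Task 4@5: d1:7  d2:7  d3:7  d4:7  d5:7  d6:3  d7:3 → peak 7
Best is Task 4@5, peak 7.

7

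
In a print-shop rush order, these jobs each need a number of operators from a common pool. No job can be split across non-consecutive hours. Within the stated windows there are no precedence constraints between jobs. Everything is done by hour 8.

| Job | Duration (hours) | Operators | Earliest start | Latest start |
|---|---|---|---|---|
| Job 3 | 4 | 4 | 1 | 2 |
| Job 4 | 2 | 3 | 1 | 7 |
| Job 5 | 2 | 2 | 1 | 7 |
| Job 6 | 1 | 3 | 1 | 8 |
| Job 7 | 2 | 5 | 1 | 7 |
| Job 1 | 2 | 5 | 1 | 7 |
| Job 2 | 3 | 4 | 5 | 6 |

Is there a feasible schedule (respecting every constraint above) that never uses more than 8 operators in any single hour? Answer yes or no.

The minimum achievable peak is 9; 8 < 9, so no feasible schedule stays within the cap.

no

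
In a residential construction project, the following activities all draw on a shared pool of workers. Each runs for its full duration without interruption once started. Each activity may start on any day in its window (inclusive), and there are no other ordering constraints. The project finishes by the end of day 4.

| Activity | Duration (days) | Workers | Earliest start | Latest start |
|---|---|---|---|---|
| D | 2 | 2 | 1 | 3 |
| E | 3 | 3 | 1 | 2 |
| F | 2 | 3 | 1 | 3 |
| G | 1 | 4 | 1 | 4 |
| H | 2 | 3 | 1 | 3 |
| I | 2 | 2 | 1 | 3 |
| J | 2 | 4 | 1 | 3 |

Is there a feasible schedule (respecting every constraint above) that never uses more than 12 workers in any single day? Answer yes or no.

Schedule D@1, E@1, F@1, G@4, H@1, I@3, J@3: d1:11  d2:11  d3:9  d4:10 — peak 11 ≤ 12.

yes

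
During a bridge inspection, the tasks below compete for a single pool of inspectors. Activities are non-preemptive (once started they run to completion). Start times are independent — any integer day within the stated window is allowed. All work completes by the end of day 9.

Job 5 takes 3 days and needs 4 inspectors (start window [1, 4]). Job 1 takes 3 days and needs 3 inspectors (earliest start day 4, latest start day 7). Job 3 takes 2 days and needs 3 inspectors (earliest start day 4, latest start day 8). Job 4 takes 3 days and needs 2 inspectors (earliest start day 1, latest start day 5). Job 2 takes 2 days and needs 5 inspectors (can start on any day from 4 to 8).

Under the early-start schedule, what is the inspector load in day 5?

At early start, day 5 has: Job 1, Job 3, Job 2.
Demand: 3 + 3 + 5 = 11.

11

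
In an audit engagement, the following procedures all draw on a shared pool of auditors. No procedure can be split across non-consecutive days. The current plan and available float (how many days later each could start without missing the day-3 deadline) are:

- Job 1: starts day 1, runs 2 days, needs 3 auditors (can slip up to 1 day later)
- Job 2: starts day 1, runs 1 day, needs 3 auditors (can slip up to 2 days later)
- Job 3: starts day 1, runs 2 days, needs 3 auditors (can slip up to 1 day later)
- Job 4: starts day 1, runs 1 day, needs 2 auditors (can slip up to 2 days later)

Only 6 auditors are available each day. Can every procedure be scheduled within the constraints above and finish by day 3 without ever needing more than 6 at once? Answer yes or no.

Schedule Job 1@1, Job 2@1, Job 3@2, Job 4@3: d1:6  d2:6  d3:5 — peak 6 ≤ 6.

yes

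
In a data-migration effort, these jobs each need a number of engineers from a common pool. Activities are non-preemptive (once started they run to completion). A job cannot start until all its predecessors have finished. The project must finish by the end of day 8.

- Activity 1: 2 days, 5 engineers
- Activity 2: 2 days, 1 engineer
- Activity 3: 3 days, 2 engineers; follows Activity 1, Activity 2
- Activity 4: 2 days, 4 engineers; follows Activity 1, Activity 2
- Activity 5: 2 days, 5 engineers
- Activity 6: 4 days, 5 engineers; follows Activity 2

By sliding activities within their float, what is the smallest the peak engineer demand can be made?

9

Early-start (Activity 1@1, Activity 2@1, Activity 3@3, Activity 4@3, Activity 5@1, Activity 6@3) gives peak 11: d1:11  d2:11  d3:11  d4:11  d5:7  d6:5  d7:0  d8:0.
Shift Activity 4→6, Activity 5→3, Activity 6→5.
Schedule Activity 1@1, Activity 2@1, Activity 3@3, Activity 4@6, Activity 5@3, Activity 6@5: d1:6  d2:6  d3:7  d4:7  d5:7  d6:9  d7:9  d8:5 — peak 9.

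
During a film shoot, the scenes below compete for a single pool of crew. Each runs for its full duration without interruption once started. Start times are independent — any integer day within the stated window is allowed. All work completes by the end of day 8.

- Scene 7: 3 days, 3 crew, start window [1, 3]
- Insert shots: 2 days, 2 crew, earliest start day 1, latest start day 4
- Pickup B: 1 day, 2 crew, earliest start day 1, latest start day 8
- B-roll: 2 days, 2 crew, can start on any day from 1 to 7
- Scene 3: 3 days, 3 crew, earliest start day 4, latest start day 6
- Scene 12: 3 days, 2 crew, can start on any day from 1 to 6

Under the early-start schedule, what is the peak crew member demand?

11

Early-start schedule: Scene 7@1, Insert shots@1, Pickup B@1, B-roll@1, Scene 3@4, Scene 12@1.
Load per day: day 1: 11, day 2: 9, day 3: 5, day 4: 3, day 5: 3, day 6: 3, day 7: 0, day 8: 0.
Peak is 11.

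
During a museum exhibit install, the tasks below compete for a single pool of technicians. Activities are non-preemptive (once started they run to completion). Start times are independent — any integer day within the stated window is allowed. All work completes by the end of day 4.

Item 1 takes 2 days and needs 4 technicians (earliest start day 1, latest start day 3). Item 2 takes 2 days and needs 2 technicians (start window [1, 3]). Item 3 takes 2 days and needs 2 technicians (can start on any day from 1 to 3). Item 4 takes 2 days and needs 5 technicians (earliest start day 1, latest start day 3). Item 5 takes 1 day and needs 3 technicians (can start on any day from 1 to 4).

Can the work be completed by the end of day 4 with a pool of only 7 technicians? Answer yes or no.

Total technician-days = 29; over 4 days the average is 29/4 > 7, so some day must exceed 7.

no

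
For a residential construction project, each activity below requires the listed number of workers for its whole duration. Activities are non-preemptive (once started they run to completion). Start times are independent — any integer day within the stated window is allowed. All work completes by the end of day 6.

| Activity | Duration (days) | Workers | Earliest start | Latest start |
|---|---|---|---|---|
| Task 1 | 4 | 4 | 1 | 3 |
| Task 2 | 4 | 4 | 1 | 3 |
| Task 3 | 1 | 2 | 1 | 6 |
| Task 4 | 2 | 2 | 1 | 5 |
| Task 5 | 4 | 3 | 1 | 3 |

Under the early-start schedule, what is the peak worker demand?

Early-start schedule: Task 1@1, Task 2@1, Task 3@1, Task 4@1, Task 5@1.
Load per day: day 1: 15, day 2: 13, day 3: 11, day 4: 11, day 5: 0, day 6: 0.
Peak is 15.

15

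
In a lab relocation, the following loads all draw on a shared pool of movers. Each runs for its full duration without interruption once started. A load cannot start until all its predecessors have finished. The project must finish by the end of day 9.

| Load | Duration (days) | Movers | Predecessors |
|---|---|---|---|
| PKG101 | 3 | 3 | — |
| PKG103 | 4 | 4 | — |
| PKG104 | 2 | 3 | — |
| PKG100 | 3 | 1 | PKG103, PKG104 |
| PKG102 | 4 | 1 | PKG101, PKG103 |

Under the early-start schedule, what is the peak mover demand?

10

Early-start schedule: PKG101@1, PKG103@1, PKG104@1, PKG100@5, PKG102@5.
Load per day: day 1: 10, day 2: 10, day 3: 7, day 4: 4, day 5: 2, day 6: 2, day 7: 2, day 8: 1, day 9: 0.
Peak is 10.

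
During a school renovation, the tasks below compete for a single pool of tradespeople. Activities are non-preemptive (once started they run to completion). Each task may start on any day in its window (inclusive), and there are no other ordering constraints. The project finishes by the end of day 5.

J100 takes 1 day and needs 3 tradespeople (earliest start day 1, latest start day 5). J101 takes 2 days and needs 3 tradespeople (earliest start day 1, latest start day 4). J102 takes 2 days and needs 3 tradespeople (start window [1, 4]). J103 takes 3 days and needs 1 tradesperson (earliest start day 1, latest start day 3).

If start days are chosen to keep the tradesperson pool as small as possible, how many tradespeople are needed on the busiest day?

4

Early-start (J100@1, J101@1, J102@1, J103@1) gives peak 10: d1:10  d2:7  d3:1  d4:0  d5:0.
Shift J101→2, J102→4.
Schedule J100@1, J101@2, J102@4, J103@1: d1:4  d2:4  d3:4  d4:3  d5:3 — peak 4.
Total tradesperson-days = 18 over 5 days ⇒ peak ≥ ⌈18/5⌉ = 4, so 4 is optimal.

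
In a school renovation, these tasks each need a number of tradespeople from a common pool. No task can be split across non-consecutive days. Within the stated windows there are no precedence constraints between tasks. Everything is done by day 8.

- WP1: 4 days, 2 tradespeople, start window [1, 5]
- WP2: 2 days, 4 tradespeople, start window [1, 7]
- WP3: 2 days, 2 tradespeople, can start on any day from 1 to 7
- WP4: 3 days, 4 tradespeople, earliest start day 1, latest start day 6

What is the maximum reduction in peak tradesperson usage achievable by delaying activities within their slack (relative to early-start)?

Early-start peak: d1:12  d2:12  d3:6  d4:2  d5:0  d6:0  d7:0  d8:0 ⇒ 12.
Leveled (WP1@1, WP2@1, WP3@3, WP4@5): d1:6  d2:6  d3:4  d4:4  d5:4  d6:4  d7:4  d8:0 ⇒ 6.
Reduction 12 − 6 = 6.

6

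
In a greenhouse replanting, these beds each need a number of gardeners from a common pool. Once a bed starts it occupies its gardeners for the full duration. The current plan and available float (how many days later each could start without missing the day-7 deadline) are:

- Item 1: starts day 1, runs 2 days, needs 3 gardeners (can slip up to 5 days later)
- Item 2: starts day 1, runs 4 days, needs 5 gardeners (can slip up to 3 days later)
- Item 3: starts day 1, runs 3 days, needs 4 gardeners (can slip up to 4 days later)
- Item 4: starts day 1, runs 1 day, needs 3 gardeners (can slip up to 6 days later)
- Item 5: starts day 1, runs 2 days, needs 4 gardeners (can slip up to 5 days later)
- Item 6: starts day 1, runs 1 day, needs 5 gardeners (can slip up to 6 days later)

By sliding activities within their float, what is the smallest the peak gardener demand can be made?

9

Early-start (Item 1@1, Item 2@1, Item 3@1, Item 4@1, Item 5@1, Item 6@1) gives peak 24: d1:24  d2:16  d3:9  d4:5  d5:0  d6:0  d7:0.
Shift Item 3→3, Item 4→5, Item 5→6, Item 6→6.
Schedule Item 1@1, Item 2@1, Item 3@3, Item 4@5, Item 5@6, Item 6@6: d1:8  d2:8  d3:9  d4:9  d5:7  d6:9  d7:4 — peak 9.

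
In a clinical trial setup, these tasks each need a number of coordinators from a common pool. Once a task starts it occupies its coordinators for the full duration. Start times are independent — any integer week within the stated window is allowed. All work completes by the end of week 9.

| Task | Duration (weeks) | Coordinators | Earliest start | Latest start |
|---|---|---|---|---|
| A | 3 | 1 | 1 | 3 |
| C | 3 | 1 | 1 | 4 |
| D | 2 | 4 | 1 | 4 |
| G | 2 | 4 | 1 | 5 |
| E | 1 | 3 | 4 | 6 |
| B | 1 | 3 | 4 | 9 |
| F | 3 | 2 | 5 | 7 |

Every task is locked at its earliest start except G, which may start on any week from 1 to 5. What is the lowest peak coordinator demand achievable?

6

G@1: w1:10  w2:10  w3:2  w4:6  w5:2  w6:2  w7:2  w8:0  w9:0 → peak 10
G@2: w1:6  w2:10  w3:6  w4:6  w5:2  w6:2  w7:2  w8:0  w9:0 → peak 10
G@3: w1:6  w2:6  w3:6  w4:10  w5:2  w6:2  w7:2  w8:0  w9:0 → peak 10
G@4: w1:6  w2:6  w3:2  w4:10  w5:6  w6:2  w7:2  w8:0  w9:0 → peak 10
G@5: w1:6  w2:6  w3:2  w4:6  w5:6  w6:6  w7:2  w8:0  w9:0 → peak 6
Best is G@5, peak 6.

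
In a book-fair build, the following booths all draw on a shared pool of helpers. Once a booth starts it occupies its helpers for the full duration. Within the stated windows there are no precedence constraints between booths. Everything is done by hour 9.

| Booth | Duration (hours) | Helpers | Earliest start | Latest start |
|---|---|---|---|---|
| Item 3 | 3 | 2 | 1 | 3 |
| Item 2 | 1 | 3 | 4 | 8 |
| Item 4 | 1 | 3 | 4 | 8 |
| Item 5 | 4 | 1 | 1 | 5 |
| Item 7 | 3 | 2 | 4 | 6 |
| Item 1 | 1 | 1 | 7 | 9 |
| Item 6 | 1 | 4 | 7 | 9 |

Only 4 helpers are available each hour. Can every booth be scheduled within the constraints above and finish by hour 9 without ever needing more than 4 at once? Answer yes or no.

yes

Schedule Item 3@1, Item 2@4, Item 4@5, Item 5@1, Item 7@6, Item 1@7, Item 6@9: h1:3  h2:3  h3:3  h4:4  h5:3  h6:2  h7:3  h8:2  h9:4 — peak 4 ≤ 4.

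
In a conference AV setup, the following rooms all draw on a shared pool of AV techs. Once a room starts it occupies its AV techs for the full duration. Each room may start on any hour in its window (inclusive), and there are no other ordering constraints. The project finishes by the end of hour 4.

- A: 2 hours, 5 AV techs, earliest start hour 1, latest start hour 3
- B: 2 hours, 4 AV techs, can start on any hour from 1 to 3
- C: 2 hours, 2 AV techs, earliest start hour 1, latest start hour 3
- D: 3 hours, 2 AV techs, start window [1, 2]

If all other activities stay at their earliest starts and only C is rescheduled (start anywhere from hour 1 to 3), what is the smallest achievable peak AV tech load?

C@1: h1:13  h2:13  h3:2  h4:0 → peak 13
C@2: h1:11  h2:13  h3:4  h4:0 → peak 13
C@3: h1:11  h2:11  h3:4  h4:2 → peak 11
Best is C@3, peak 11.

11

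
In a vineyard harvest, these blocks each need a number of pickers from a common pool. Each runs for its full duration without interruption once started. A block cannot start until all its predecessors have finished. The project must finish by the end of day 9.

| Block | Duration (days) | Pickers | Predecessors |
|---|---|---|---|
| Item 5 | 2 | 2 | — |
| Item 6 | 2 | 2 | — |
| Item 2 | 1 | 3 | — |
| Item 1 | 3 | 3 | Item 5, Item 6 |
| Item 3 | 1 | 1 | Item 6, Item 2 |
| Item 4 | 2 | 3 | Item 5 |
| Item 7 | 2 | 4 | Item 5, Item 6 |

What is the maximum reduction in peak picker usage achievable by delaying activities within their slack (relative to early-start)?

6

Early-start peak: d1:7  d2:4  d3:11  d4:10  d5:3  d6:0  d7:0  d8:0  d9:0 ⇒ 11.
Leveled (Item 5@1, Item 6@2, Item 2@1, Item 1@5, Item 3@4, Item 4@3, Item 7@8): d1:5  d2:4  d3:5  d4:4  d5:3  d6:3  d7:3  d8:4  d9:4 ⇒ 5.
Reduction 11 − 5 = 6.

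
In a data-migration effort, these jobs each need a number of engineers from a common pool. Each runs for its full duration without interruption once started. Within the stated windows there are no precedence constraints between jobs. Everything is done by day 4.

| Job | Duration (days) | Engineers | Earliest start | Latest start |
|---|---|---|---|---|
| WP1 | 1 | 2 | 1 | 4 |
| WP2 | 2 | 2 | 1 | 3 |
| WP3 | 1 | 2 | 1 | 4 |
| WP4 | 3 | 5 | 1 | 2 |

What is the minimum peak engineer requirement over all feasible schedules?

7

Early-start (WP1@1, WP2@1, WP3@1, WP4@1) gives peak 11: d1:11  d2:7  d3:5  d4:0.
Shift WP4→2.
Schedule WP1@1, WP2@1, WP3@1, WP4@2: d1:6  d2:7  d3:5  d4:5 — peak 7.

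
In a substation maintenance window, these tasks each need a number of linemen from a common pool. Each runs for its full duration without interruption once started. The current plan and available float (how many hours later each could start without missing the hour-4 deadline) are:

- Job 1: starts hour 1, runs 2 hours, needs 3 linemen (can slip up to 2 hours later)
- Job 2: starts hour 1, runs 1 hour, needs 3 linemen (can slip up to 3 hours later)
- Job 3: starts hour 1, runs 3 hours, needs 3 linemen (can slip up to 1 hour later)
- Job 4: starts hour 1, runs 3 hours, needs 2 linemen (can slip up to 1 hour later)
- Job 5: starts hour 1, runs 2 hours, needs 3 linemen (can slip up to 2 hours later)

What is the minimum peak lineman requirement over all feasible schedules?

Early-start (Job 1@1, Job 2@1, Job 3@1, Job 4@1, Job 5@1) gives peak 14: h1:14  h2:11  h3:5  h4:0.
Shift Job 3→2, Job 5→3.
Schedule Job 1@1, Job 2@1, Job 3@2, Job 4@1, Job 5@3: h1:8  h2:8  h3:8  h4:6 — peak 8.
Total lineman-hours = 30 over 4 hours ⇒ peak ≥ ⌈30/4⌉ = 8, so 8 is optimal.

8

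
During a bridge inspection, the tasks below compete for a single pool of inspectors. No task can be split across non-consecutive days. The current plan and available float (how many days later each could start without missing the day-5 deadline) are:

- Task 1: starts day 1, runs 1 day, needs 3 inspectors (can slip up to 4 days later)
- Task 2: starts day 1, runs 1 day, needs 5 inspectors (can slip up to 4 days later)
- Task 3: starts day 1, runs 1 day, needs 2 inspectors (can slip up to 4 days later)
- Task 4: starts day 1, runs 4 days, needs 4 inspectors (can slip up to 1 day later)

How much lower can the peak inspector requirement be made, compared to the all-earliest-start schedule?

7

Early-start peak: d1:14  d2:4  d3:4  d4:4  d5:0 ⇒ 14.
Leveled (Task 1@1, Task 2@5, Task 3@2, Task 4@1): d1:7  d2:6  d3:4  d4:4  d5:5 ⇒ 7.
Reduction 14 − 7 = 7.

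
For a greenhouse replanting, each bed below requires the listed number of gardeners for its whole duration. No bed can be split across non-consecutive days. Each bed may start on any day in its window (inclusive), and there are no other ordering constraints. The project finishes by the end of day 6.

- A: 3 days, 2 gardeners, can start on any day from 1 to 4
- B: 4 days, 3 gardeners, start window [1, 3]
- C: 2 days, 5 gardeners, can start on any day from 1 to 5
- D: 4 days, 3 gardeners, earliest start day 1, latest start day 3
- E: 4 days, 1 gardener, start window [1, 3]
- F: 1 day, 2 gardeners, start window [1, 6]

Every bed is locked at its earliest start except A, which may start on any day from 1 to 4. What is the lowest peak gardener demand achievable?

A@1: d1:16  d2:14  d3:9  d4:7  d5:0  d6:0 → peak 16
A@2: d1:14  d2:14  d3:9  d4:9  d5:0  d6:0 → peak 14
A@3: d1:14  d2:12  d3:9  d4:9  d5:2  d6:0 → peak 14
A@4: d1:14  d2:12  d3:7  d4:9  d5:2  d6:2 → peak 14
Best is A@2, peak 14.

14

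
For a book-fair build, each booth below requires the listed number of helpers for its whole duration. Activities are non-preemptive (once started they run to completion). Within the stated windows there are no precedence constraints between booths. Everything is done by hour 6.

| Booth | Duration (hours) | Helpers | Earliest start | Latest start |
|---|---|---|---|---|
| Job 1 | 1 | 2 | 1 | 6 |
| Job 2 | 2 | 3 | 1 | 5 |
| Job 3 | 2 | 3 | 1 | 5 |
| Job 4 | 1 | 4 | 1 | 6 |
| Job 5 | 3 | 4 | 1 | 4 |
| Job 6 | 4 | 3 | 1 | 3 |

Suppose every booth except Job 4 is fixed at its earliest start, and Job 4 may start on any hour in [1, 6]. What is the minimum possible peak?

15

Job 4@1: h1:19  h2:13  h3:7  h4:3  h5:0  h6:0 → peak 19
Job 4@2: h1:15  h2:17  h3:7  h4:3  h5:0  h6:0 → peak 17
Job 4@3: h1:15  h2:13  h3:11  h4:3  h5:0  h6:0 → peak 15
Job 4@4: h1:15  h2:13  h3:7  h4:7  h5:0  h6:0 → peak 15
Job 4@5: h1:15  h2:13  h3:7  h4:3  h5:4  h6:0 → peak 15
Job 4@6: h1:15  h2:13  h3:7  h4:3  h5:0  h6:4 → peak 15
Best is Job 4@3, peak 15.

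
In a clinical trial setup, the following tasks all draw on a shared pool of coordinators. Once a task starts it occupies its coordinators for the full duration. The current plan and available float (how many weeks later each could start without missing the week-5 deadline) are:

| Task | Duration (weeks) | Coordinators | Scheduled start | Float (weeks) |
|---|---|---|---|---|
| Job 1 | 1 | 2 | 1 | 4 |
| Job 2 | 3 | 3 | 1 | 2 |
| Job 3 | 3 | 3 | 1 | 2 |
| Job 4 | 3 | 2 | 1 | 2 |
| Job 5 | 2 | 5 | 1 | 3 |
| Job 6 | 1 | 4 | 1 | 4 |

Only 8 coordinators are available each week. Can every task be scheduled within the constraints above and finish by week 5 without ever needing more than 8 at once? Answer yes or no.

The minimum achievable peak is 9; 8 < 9, so no feasible schedule stays within the cap.

no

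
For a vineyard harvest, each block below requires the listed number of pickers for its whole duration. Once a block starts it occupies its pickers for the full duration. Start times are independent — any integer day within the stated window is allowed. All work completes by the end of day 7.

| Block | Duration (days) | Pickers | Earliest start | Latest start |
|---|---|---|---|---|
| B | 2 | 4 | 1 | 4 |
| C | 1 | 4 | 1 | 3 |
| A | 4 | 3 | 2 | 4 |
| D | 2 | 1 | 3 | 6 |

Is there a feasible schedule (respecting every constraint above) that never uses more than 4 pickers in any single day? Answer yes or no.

yes

Schedule B@1, C@3, A@4, D@4: d1:4  d2:4  d3:4  d4:4  d5:4  d6:3  d7:3 — peak 4 ≤ 4.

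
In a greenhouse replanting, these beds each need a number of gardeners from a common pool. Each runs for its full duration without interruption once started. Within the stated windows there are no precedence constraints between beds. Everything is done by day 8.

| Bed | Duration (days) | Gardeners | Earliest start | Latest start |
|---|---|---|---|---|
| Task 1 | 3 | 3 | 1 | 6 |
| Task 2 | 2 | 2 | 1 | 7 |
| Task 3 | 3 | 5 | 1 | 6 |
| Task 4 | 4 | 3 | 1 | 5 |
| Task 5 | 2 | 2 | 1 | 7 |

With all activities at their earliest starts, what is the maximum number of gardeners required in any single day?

15

Early-start schedule: Task 1@1, Task 2@1, Task 3@1, Task 4@1, Task 5@1.
Load per day: day 1: 15, day 2: 15, day 3: 11, day 4: 3, day 5: 0, day 6: 0, day 7: 0, day 8: 0.
Peak is 15.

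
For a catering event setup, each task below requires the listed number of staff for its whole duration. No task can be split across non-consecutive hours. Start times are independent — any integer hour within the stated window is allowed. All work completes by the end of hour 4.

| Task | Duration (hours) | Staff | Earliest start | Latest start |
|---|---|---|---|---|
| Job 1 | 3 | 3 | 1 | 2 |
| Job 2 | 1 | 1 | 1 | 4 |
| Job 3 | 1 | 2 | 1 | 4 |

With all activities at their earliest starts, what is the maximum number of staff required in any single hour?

6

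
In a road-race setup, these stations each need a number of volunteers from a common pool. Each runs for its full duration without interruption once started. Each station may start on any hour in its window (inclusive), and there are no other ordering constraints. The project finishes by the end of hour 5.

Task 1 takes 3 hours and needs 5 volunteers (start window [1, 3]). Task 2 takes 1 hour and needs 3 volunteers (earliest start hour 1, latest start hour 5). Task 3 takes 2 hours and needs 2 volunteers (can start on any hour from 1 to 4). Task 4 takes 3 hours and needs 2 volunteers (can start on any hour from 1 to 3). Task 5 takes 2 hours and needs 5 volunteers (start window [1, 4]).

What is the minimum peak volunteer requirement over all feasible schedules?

9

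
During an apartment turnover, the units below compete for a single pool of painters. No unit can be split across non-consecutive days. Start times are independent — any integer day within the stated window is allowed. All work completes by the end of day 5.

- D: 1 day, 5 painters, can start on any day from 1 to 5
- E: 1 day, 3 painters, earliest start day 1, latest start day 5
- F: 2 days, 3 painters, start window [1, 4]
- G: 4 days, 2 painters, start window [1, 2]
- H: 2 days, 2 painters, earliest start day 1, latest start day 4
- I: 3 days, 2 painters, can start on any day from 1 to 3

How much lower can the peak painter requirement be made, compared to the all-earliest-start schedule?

10

Early-start peak: d1:17  d2:9  d3:4  d4:2  d5:0 ⇒ 17.
Leveled (D@1, E@2, F@3, G@2, H@1, I@3): d1:7  d2:7  d3:7  d4:7  d5:4 ⇒ 7.
Reduction 17 − 7 = 10.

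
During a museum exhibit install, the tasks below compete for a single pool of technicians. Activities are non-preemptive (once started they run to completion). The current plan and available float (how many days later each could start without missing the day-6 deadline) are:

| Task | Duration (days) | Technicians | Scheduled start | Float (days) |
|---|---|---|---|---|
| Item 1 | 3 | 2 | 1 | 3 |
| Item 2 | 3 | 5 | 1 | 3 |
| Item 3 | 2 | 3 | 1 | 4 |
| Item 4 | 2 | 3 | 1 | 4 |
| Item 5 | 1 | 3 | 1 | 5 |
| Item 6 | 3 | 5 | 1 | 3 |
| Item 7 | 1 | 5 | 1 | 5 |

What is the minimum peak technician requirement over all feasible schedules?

10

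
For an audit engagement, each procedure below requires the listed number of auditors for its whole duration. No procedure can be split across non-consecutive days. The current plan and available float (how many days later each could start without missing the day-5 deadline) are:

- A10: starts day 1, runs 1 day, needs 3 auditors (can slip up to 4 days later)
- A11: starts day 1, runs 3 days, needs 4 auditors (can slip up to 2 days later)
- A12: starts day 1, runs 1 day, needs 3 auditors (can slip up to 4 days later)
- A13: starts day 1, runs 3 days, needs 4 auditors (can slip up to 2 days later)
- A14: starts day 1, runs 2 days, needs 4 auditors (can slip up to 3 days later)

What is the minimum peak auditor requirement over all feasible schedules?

Early-start (A10@1, A11@1, A12@1, A13@1, A14@1) gives peak 18: d1:18  d2:12  d3:8  d4:0  d5:0.
Shift A12→2, A13→3, A14→4.
Schedule A10@1, A11@1, A12@2, A13@3, A14@4: d1:7  d2:7  d3:8  d4:8  d5:8 — peak 8.
Total auditor-days = 38 over 5 days ⇒ peak ≥ ⌈38/5⌉ = 8, so 8 is optimal.

8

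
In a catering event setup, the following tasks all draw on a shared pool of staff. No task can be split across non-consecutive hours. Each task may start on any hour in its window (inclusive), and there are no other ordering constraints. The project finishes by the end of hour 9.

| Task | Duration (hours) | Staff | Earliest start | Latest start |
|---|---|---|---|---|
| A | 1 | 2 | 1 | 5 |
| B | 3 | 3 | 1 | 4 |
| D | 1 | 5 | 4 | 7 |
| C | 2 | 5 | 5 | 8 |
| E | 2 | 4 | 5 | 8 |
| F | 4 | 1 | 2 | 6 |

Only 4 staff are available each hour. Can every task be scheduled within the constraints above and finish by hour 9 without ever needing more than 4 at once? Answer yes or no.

no

Total staffer-hours = 38; over 9 hours the average is 38/9 > 4, so some hour must exceed 4.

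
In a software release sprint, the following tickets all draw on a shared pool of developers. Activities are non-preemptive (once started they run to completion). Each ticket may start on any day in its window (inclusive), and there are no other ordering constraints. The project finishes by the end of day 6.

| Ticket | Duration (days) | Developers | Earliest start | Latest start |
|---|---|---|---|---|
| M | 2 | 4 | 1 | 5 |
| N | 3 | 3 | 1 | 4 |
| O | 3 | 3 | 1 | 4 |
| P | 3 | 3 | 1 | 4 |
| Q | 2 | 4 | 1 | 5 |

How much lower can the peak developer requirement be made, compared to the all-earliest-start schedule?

Early-start peak: d1:17  d2:17  d3:9  d4:0  d5:0  d6:0 ⇒ 17.
Leveled (M@1, N@3, O@3, P@3, Q@1): d1:8  d2:8  d3:9  d4:9  d5:9  d6:0 ⇒ 9.
Reduction 17 − 9 = 8.

8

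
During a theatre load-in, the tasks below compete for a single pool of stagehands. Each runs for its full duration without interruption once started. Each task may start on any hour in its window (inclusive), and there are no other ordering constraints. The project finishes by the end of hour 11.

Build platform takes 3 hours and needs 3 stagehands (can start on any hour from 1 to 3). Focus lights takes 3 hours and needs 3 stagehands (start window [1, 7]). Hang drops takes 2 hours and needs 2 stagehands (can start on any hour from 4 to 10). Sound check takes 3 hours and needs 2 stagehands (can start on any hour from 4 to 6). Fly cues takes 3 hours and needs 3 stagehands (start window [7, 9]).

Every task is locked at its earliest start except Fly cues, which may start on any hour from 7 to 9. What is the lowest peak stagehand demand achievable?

6

Fly cues@7: h1:6  h2:6  h3:6  h4:4  h5:4  h6:2  h7:3  h8:3  h9:3  h10:0  h11:0 → peak 6
Fly cues@8: h1:6  h2:6  h3:6  h4:4  h5:4  h6:2  h7:0  h8:3  h9:3  h10:3  h11:0 → peak 6
Fly cues@9: h1:6  h2:6  h3:6  h4:4  h5:4  h6:2  h7:0  h8:0  h9:3  h10:3  h11:3 → peak 6
Best is Fly cues@7, peak 6.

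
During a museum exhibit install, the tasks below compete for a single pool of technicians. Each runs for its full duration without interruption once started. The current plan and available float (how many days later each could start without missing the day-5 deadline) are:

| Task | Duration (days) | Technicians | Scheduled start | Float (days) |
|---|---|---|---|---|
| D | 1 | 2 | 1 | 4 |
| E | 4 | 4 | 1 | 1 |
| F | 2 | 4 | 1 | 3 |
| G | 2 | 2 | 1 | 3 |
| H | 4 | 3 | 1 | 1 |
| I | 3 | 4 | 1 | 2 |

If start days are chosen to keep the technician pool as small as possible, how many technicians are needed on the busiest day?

Early-start (D@1, E@1, F@1, G@1, H@1, I@1) gives peak 19: d1:19  d2:17  d3:11  d4:7  d5:0.
Shift H→2, I→3.
Schedule D@1, E@1, F@1, G@1, H@2, I@3: d1:12  d2:13  d3:11  d4:11  d5:7 — peak 13.

13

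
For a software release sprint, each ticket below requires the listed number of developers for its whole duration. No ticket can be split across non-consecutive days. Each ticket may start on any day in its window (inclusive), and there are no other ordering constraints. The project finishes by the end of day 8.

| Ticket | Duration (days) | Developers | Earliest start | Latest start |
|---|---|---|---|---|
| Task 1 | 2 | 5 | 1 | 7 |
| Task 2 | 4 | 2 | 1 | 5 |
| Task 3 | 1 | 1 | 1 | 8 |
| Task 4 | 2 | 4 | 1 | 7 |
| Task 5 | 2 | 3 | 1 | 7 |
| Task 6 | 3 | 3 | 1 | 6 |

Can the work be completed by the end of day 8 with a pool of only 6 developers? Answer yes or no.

yes

Schedule Task 1@1, Task 2@3, Task 3@1, Task 4@3, Task 5@7, Task 6@5: d1:6  d2:5  d3:6  d4:6  d5:5  d6:5  d7:6  d8:3 — peak 6 ≤ 6.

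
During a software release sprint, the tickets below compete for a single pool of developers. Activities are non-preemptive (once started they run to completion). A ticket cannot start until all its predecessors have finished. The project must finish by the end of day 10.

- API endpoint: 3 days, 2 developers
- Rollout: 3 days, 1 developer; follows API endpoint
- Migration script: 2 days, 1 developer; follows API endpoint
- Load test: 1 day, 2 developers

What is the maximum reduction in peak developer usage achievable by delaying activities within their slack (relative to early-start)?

2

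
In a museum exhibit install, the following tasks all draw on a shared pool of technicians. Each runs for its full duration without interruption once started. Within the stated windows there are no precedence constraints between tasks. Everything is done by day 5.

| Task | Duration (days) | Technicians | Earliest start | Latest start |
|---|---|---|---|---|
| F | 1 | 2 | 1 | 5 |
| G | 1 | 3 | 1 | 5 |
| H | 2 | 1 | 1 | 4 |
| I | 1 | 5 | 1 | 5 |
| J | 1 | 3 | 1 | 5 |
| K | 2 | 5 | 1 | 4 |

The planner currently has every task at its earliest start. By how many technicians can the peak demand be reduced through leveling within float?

13

Early-start peak: d1:19  d2:6  d3:0  d4:0  d5:0 ⇒ 19.
Leveled (F@1, G@1, H@1, I@2, J@3, K@4): d1:6  d2:6  d3:3  d4:5  d5:5 ⇒ 6.
Reduction 19 − 6 = 13.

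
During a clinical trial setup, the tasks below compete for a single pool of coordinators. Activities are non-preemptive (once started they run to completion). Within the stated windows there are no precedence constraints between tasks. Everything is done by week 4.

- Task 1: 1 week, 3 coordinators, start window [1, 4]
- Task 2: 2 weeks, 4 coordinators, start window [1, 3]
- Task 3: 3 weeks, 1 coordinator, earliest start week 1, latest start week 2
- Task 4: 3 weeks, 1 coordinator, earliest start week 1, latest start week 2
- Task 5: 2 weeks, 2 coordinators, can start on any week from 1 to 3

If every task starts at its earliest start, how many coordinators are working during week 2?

At early start, week 2 has: Task 2, Task 3, Task 4, Task 5.
Demand: 4 + 1 + 1 + 2 = 8.

8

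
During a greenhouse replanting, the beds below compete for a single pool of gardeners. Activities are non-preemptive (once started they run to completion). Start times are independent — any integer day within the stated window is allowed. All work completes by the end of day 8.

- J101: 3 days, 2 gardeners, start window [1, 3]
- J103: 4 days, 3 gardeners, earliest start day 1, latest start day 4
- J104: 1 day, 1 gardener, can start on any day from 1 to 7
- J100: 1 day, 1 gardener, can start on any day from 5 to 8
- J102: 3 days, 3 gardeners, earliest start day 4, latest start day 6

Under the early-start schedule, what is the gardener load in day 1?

At early start, day 1 has: J101, J103, J104.
Demand: 2 + 3 + 1 = 6.

6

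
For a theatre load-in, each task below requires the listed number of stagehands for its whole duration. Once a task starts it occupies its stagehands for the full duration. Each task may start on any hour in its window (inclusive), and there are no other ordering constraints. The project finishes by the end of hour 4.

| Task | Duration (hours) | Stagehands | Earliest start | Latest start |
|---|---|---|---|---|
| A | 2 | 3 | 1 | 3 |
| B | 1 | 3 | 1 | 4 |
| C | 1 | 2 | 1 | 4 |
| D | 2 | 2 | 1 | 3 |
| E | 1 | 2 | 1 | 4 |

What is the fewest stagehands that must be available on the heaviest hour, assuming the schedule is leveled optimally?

Early-start (A@1, B@1, C@1, D@1, E@1) gives peak 12: h1:12  h2:5  h3:0  h4:0.
Shift B→3, D→2, E→4.
Schedule A@1, B@3, C@1, D@2, E@4: h1:5  h2:5  h3:5  h4:2 — peak 5.
Total stagehand-hours = 17 over 4 hours ⇒ peak ≥ ⌈17/4⌉ = 5, so 5 is optimal.

5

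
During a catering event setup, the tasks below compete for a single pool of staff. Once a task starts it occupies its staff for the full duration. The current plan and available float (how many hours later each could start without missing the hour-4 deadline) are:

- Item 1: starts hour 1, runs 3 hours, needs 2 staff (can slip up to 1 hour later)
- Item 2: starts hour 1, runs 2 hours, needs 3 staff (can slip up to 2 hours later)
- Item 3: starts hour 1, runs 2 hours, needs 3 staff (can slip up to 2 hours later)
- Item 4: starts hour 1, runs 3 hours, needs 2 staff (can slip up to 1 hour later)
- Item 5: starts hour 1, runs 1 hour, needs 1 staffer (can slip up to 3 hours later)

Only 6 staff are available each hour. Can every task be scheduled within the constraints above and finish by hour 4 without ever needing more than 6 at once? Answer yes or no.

no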